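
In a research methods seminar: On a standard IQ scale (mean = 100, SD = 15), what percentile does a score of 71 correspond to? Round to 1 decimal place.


z = (IQ - mean) / SD
z = (71 - 100) / 15 = -1.9333
Percentile = Phi(-1.9333) * 100
Phi(-1.9333) = 0.0266
= 2.7


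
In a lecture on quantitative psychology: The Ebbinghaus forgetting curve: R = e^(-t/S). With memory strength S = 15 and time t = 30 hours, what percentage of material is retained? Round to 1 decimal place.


R = e^(-t/S)
-t/S = -30/15 = -2.0
R = e^(-2.0) = 0.135335
Percentage = 0.135335 * 100
= 13.5


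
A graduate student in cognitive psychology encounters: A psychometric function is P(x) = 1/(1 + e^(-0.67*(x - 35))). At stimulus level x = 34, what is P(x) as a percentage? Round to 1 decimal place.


P(x) = 1/(1 + e^(-0.67*(34 - 35)))
Exponent = -0.67 * -1 = 0.67
e^(0.67) = 1.954237
P = 1/(1 + 1.954237) = 0.338497
Percentage = 33.8


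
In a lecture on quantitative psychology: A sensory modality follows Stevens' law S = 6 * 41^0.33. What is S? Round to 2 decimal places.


S = 6 * 41^0.33
41^0.33 = 3.4058
S = 6 * 3.4058
= 20.43


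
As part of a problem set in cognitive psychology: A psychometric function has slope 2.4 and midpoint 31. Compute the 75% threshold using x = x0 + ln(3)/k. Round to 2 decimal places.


At P = 0.75: 0.75 = 1/(1 + e^(-k*(x-x0)))
Solving: e^(-k*(x-x0)) = 1/3
x = x0 + ln(3)/k
ln(3) = 1.0986
x = 31 + 1.0986/2.4
= 31 + 0.4578
= 31.46


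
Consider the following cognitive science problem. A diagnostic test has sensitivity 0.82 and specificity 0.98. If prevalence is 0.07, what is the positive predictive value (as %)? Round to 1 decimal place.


PPV = (sens * prev) / (sens * prev + (1-spec) * (1-prev))
Numerator = 0.82 * 0.07 = 0.0574
P(positive and no disease) = (1 - spec) * (1 - prev) = (1 - 0.98) * (1 - 0.07) = 0.0186
Denominator = 0.0574 + 0.0186 = 0.076
PPV = 0.0574 / 0.076 = 0.755263
As percentage = 75.5


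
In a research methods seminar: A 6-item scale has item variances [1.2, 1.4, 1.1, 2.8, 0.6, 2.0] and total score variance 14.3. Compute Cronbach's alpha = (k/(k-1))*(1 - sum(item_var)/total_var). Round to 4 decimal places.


alpha = (k/(k-1)) * (1 - sum(s_i^2)/s_total^2)
sum(item variances) = 9.1
k/(k-1) = 6/5 = 1.2
1 - 9.1/14.3 = 1 - 0.636364 = 0.363636
alpha = 1.2 * 0.363636
= 0.4364


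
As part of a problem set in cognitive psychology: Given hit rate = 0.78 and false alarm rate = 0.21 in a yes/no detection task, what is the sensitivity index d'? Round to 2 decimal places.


d' = z(HR) - z(FAR)
z(0.78) = 0.7722
z(0.21) = -0.8064
d' = 0.7722 - -0.8064
= 1.58


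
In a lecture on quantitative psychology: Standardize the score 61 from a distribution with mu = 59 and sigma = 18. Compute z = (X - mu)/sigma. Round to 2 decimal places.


z = (X - mu) / sigma
= (61 - 59) / 18
= 2 / 18
= 0.11


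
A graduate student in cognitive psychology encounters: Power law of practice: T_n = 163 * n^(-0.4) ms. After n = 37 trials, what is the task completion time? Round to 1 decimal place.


T_n = 163 * 37^(-0.4)
37^(-0.4) = 0.235895
T_n = 163 * 0.235895
= 38.5 ms


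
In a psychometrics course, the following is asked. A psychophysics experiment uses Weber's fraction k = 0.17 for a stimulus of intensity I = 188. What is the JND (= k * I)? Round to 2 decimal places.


JND = k * I
JND = 0.17 * 188
= 31.96


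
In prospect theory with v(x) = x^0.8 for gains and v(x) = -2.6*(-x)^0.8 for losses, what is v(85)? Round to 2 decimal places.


Since x = 85 >= 0, use v(x) = x^0.8
85^0.8 = 34.9571
v(85) = 34.96


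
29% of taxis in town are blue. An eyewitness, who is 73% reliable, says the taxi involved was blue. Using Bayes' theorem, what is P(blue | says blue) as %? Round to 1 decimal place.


P(blue | says blue) = P(says blue | blue)*P(blue) / [P(says blue | blue)*P(blue) + P(says blue | not blue)*P(not blue)]
Numerator = 0.73 * 0.29 = 0.2117
False identification = 0.27 * 0.71 = 0.1917
P = 0.2117 / (0.2117 + 0.1917)
= 0.2117 / 0.4034
As percentage = 52.5


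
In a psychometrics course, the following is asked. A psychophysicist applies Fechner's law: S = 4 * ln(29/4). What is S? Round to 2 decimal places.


S = 4 * ln(29/4)
I/I0 = 7.25
ln(7.25) = 1.981
S = 4 * 1.981
= 7.92


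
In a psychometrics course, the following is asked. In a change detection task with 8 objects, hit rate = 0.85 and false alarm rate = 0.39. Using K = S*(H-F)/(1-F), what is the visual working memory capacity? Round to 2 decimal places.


K = S * (H - F) / (1 - F)
H - F = 0.46
1 - F = 0.61
K = 8 * 0.46 / 0.61
= 6.03


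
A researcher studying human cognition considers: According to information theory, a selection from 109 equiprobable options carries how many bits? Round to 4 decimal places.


H = log2(n)
H = log2(109)
= 6.7682


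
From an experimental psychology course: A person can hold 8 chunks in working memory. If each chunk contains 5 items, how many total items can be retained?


Total items = chunks * items_per_chunk
= 8 * 5
= 40


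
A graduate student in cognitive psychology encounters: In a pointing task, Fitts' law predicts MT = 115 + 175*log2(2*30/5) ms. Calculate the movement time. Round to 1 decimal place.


MT = 115 + 175 * log2(2*30/5)
2D/W = 12.0
log2(12.0) = 3.585
MT = 115 + 175 * 3.585
= 742.4 ms


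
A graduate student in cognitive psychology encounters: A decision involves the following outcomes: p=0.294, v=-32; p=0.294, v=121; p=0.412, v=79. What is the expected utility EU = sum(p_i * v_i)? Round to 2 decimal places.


EU = sum(p_i * v_i)
0.294 * -32 = -9.408
0.294 * 121 = 35.574
0.412 * 79 = 32.548
EU = -9.408 + 35.574 + 32.548
= 58.71


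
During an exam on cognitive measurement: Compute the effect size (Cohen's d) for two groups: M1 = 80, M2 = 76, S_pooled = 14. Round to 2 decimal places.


Cohen's d = (M1 - M2) / S_pooled
= (80 - 76) / 14
= 4 / 14
= 0.29


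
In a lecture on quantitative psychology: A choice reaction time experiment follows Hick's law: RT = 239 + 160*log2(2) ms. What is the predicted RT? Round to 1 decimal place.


RT = 239 + 160 * log2(2)
log2(2) = 1.0
RT = 239 + 160 * 1.0
= 239 + 160.0
= 399.0 ms


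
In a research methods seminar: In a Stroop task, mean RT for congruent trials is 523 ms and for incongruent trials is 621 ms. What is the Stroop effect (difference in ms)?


Stroop effect = RT(incongruent) - RT(congruent)
= 621 - 523
= 98 ms


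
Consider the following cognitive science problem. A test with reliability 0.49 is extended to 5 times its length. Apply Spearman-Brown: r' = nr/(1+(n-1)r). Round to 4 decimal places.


r_new = n*r / (1 + (n-1)*r)
Numerator = 5 * 0.49 = 2.45
Denominator = 1 + 4 * 0.49 = 2.96
r_new = 2.45 / 2.96
= 0.8277


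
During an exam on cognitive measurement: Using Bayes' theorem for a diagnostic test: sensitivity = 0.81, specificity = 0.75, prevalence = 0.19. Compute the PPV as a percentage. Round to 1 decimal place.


PPV = (sens * prev) / (sens * prev + (1-spec) * (1-prev))
Numerator = 0.81 * 0.19 = 0.1539
P(positive and no disease) = (1 - spec) * (1 - prev) = (1 - 0.75) * (1 - 0.19) = 0.2025
Denominator = 0.1539 + 0.2025 = 0.3564
PPV = 0.1539 / 0.3564 = 0.431818
As percentage = 43.2


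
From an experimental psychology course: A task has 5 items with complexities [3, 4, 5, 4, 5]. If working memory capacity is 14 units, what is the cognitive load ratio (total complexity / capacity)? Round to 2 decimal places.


Total complexity = 3 + 4 + 5 + 4 + 5 = 21
Load = total / capacity = 21 / 14
= 1.50


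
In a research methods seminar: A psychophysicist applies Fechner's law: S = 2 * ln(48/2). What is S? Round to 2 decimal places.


S = 2 * ln(48/2)
I/I0 = 24.0
ln(24.0) = 3.1781
S = 2 * 3.1781
= 6.36


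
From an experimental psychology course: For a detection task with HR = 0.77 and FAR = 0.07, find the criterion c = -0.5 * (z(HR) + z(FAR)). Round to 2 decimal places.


c = -0.5 * (z(HR) + z(FAR))
z(0.77) = 0.7388
z(0.07) = -1.4758
c = -0.5 * (0.7388 + -1.4758)
= -0.5 * -0.737
= 0.37


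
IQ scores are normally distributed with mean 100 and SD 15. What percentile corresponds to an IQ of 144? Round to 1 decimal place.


z = (IQ - mean) / SD
z = (144 - 100) / 15 = 2.9333
Percentile = Phi(2.9333) * 100
Phi(2.9333) = 0.998323
= 99.8


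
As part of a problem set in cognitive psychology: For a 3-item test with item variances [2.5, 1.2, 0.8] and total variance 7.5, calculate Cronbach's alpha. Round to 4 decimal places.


alpha = (k/(k-1)) * (1 - sum(s_i^2)/s_total^2)
sum(item variances) = 4.5
k/(k-1) = 3/2 = 1.5
1 - 4.5/7.5 = 1 - 0.6 = 0.4
alpha = 1.5 * 0.4
= 0.6000


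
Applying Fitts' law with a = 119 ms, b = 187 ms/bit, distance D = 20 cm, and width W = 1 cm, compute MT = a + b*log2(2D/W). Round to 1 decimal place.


MT = 119 + 187 * log2(2*20/1)
2D/W = 40.0
log2(40.0) = 5.3219
MT = 119 + 187 * 5.3219
= 1114.2 ms


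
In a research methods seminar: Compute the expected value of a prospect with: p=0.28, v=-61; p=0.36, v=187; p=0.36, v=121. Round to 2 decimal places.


EU = sum(p_i * v_i)
0.28 * -61 = -17.08
0.36 * 187 = 67.32
0.36 * 121 = 43.56
EU = -17.08 + 67.32 + 43.56
= 93.80


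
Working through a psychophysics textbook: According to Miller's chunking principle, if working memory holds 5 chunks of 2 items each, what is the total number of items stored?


Total items = chunks * items_per_chunk
= 5 * 2
= 10


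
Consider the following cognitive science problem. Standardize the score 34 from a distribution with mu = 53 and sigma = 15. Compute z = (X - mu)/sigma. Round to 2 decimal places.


z = (X - mu) / sigma
= (34 - 53) / 15
= -19 / 15
= -1.27


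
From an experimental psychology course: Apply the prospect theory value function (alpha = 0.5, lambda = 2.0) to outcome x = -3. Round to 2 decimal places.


Since x = -3 < 0, use v(x) = -lambda*(-x)^alpha
(-x) = 3
3^0.5 = 1.7321
v(-3) = -2.0 * 1.7321
= -3.46


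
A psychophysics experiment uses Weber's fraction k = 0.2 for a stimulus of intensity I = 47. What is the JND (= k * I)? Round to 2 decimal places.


JND = k * I
JND = 0.2 * 47
= 9.40


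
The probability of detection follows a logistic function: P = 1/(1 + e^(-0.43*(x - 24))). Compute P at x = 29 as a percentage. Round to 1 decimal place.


P(x) = 1/(1 + e^(-0.43*(29 - 24)))
Exponent = -0.43 * 5 = -2.15
e^(-2.15) = 0.116484
P = 1/(1 + 0.116484) = 0.895669
Percentage = 89.6


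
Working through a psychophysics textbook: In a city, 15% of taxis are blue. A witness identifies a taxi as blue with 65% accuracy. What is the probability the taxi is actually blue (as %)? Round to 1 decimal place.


P(blue | says blue) = P(says blue | blue)*P(blue) / [P(says blue | blue)*P(blue) + P(says blue | not blue)*P(not blue)]
Numerator = 0.65 * 0.15 = 0.0975
False identification = 0.35 * 0.85 = 0.2975
P = 0.0975 / (0.0975 + 0.2975)
= 0.0975 / 0.395
As percentage = 24.7


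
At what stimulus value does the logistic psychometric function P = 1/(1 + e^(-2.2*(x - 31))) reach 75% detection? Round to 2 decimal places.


At P = 0.75: 0.75 = 1/(1 + e^(-k*(x-x0)))
Solving: e^(-k*(x-x0)) = 1/3
x = x0 + ln(3)/k
ln(3) = 1.0986
x = 31 + 1.0986/2.2
= 31 + 0.4994
= 31.50


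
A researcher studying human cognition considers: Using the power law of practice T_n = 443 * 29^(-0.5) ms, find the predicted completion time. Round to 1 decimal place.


T_n = 443 * 29^(-0.5)
29^(-0.5) = 0.185695
T_n = 443 * 0.185695
= 82.3 ms


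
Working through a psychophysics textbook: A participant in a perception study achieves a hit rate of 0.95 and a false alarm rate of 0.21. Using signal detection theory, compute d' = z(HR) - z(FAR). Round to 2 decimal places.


d' = z(HR) - z(FAR)
z(0.95) = 1.6449
z(0.21) = -0.8064
d' = 1.6449 - -0.8064
= 2.45


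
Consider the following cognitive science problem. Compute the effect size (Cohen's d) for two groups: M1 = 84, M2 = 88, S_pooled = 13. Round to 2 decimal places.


Cohen's d = (M1 - M2) / S_pooled
= (84 - 88) / 13
= -4 / 13
= -0.31


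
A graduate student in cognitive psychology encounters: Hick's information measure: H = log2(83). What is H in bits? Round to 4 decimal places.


H = log2(n)
H = log2(83)
= 6.3750


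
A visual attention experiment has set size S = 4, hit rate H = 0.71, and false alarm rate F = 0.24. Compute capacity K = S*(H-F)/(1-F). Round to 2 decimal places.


K = S * (H - F) / (1 - F)
H - F = 0.47
1 - F = 0.76
K = 4 * 0.47 / 0.76
= 2.47


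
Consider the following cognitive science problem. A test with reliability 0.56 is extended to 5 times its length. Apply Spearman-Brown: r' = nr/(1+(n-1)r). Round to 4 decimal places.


r_new = n*r / (1 + (n-1)*r)
Numerator = 5 * 0.56 = 2.8
Denominator = 1 + 4 * 0.56 = 3.24
r_new = 2.8 / 3.24
= 0.8642


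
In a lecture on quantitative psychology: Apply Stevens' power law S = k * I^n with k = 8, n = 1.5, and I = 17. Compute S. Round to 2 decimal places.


S = 8 * 17^1.5
17^1.5 = 70.0928
S = 8 * 70.0928
= 560.74


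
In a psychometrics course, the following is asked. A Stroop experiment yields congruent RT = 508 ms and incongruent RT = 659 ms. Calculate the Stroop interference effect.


Stroop effect = RT(incongruent) - RT(congruent)
= 659 - 508
= 151 ms


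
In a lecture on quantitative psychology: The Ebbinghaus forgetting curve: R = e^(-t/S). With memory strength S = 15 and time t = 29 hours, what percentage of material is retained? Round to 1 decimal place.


R = e^(-t/S)
-t/S = -29/15 = -1.933333
R = e^(-1.933333) = 0.144665
Percentage = 0.144665 * 100
= 14.5


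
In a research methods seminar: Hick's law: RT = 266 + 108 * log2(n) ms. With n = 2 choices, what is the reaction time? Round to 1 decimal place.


RT = 266 + 108 * log2(2)
log2(2) = 1.0
RT = 266 + 108 * 1.0
= 266 + 108.0
= 374.0 ms


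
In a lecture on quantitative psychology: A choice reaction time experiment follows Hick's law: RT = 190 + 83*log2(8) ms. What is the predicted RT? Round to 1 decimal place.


RT = 190 + 83 * log2(8)
log2(8) = 3.0
RT = 190 + 83 * 3.0
= 190 + 249.0
= 439.0 ms


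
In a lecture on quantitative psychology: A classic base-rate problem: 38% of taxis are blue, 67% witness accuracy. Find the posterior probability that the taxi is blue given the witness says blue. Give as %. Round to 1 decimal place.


P(blue | says blue) = P(says blue | blue)*P(blue) / [P(says blue | blue)*P(blue) + P(says blue | not blue)*P(not blue)]
Numerator = 0.67 * 0.38 = 0.2546
False identification = 0.33 * 0.62 = 0.2046
P = 0.2546 / (0.2546 + 0.2046)
= 0.2546 / 0.4592
As percentage = 55.4


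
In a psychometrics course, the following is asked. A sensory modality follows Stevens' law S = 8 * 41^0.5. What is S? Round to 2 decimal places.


S = 8 * 41^0.5
41^0.5 = 6.4031
S = 8 * 6.4031
= 51.22


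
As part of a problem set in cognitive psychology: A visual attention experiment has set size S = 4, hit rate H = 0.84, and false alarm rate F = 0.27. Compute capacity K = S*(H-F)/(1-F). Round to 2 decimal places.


K = S * (H - F) / (1 - F)
H - F = 0.57
1 - F = 0.73
K = 4 * 0.57 / 0.73
= 3.12


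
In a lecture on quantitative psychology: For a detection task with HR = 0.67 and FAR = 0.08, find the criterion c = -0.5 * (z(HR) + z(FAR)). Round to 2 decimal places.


c = -0.5 * (z(HR) + z(FAR))
z(0.67) = 0.4399
z(0.08) = -1.4051
c = -0.5 * (0.4399 + -1.4051)
= -0.5 * -0.9652
= 0.48


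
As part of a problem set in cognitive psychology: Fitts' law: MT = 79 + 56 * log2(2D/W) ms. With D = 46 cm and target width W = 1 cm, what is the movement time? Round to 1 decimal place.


MT = 79 + 56 * log2(2*46/1)
2D/W = 92.0
log2(92.0) = 6.5236
MT = 79 + 56 * 6.5236
= 444.3 ms


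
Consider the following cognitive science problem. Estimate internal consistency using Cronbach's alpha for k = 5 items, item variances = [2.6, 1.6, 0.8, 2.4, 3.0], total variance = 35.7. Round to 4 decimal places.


alpha = (k/(k-1)) * (1 - sum(s_i^2)/s_total^2)
sum(item variances) = 10.4
k/(k-1) = 5/4 = 1.25
1 - 10.4/35.7 = 1 - 0.291317 = 0.708683
alpha = 1.25 * 0.708683
= 0.8859


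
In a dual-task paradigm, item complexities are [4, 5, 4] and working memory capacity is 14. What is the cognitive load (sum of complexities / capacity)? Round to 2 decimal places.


Total complexity = 4 + 5 + 4 = 13
Load = total / capacity = 13 / 14
= 0.93


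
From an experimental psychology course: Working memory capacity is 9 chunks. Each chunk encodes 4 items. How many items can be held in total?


Total items = chunks * items_per_chunk
= 9 * 4
= 36


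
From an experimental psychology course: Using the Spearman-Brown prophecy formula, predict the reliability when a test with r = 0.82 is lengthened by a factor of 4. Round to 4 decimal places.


r_new = n*r / (1 + (n-1)*r)
Numerator = 4 * 0.82 = 3.28
Denominator = 1 + 3 * 0.82 = 3.46
r_new = 3.28 / 3.46
= 0.9480


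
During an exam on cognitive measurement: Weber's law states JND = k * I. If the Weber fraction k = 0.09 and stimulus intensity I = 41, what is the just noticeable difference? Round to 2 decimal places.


JND = k * I
JND = 0.09 * 41
= 3.69


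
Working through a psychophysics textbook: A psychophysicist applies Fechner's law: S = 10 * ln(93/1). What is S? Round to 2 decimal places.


S = 10 * ln(93/1)
I/I0 = 93.0
ln(93.0) = 4.5326
S = 10 * 4.5326
= 45.33


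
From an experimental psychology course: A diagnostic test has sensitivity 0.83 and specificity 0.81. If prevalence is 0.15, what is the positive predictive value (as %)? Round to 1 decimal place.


PPV = (sens * prev) / (sens * prev + (1-spec) * (1-prev))
Numerator = 0.83 * 0.15 = 0.1245
P(positive and no disease) = (1 - spec) * (1 - prev) = (1 - 0.81) * (1 - 0.15) = 0.1615
Denominator = 0.1245 + 0.1615 = 0.286
PPV = 0.1245 / 0.286 = 0.435315
As percentage = 43.5


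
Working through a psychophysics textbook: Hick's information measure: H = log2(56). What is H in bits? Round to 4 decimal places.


H = log2(n)
H = log2(56)
= 5.8074


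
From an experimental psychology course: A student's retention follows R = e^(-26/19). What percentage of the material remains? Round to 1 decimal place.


R = e^(-t/S)
-t/S = -26/19 = -1.368421
R = e^(-1.368421) = 0.254509
Percentage = 0.254509 * 100
= 25.5


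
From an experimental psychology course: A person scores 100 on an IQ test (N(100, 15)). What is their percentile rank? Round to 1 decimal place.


z = (IQ - mean) / SD
z = (100 - 100) / 15 = 0.0
Percentile = Phi(0.0) * 100
Phi(0.0) = 0.5
= 50.0


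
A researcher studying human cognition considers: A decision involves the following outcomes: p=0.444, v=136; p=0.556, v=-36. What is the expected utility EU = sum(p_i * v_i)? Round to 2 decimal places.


EU = sum(p_i * v_i)
0.444 * 136 = 60.384
0.556 * -36 = -20.016
EU = 60.384 + -20.016
= 40.37


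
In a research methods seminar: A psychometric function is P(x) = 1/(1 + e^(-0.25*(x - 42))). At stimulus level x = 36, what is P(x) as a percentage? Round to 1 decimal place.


P(x) = 1/(1 + e^(-0.25*(36 - 42)))
Exponent = -0.25 * -6 = 1.5
e^(1.5) = 4.481689
P = 1/(1 + 4.481689) = 0.182426
Percentage = 18.2


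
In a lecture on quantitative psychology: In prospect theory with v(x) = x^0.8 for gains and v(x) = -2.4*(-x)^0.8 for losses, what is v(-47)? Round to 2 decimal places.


Since x = -47 < 0, use v(x) = -lambda*(-x)^alpha
(-x) = 47
47^0.8 = 21.761
v(-47) = -2.4 * 21.761
= -52.23


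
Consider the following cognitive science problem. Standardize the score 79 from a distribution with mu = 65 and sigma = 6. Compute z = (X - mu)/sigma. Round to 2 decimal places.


z = (X - mu) / sigma
= (79 - 65) / 6
= 14 / 6
= 2.33


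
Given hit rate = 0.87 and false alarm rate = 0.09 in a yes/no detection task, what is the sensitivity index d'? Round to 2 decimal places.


d' = z(HR) - z(FAR)
z(0.87) = 1.1264
z(0.09) = -1.3408
d' = 1.1264 - -1.3408
= 2.47


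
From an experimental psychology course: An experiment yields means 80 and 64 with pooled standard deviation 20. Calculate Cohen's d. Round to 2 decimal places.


Cohen's d = (M1 - M2) / S_pooled
= (80 - 64) / 20
= 16 / 20
= 0.80


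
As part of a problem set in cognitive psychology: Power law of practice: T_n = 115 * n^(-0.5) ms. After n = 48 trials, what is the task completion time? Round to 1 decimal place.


T_n = 115 * 48^(-0.5)
48^(-0.5) = 0.144338
T_n = 115 * 0.144338
= 16.6 ms


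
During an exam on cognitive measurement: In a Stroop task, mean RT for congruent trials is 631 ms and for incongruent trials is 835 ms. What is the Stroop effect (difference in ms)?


Stroop effect = RT(incongruent) - RT(congruent)
= 835 - 631
= 204 ms


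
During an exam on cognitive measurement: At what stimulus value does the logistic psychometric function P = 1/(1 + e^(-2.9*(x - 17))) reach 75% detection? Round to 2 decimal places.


At P = 0.75: 0.75 = 1/(1 + e^(-k*(x-x0)))
Solving: e^(-k*(x-x0)) = 1/3
x = x0 + ln(3)/k
ln(3) = 1.0986
x = 17 + 1.0986/2.9
= 17 + 0.3788
= 17.38


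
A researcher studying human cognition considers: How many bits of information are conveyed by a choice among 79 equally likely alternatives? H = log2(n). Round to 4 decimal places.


H = log2(n)
H = log2(79)
= 6.3038


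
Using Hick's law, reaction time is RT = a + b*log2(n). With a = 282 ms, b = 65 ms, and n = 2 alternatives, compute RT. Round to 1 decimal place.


RT = 282 + 65 * log2(2)
log2(2) = 1.0
RT = 282 + 65 * 1.0
= 282 + 65.0
= 347.0 ms


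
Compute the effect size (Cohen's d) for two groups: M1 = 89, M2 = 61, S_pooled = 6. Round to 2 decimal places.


Cohen's d = (M1 - M2) / S_pooled
= (89 - 61) / 6
= 28 / 6
= 4.67


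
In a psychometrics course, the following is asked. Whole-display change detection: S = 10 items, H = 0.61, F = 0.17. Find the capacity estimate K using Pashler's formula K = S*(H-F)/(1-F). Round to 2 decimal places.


K = S * (H - F) / (1 - F)
H - F = 0.44
1 - F = 0.83
K = 10 * 0.44 / 0.83
= 5.30


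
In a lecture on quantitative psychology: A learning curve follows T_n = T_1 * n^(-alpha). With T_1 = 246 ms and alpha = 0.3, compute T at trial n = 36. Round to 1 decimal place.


T_n = 246 * 36^(-0.3)
36^(-0.3) = 0.341279
T_n = 246 * 0.341279
= 84.0 ms


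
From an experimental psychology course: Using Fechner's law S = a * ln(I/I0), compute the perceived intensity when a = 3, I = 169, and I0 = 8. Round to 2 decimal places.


S = 3 * ln(169/8)
I/I0 = 21.125
ln(21.125) = 3.0505
S = 3 * 3.0505
= 9.15


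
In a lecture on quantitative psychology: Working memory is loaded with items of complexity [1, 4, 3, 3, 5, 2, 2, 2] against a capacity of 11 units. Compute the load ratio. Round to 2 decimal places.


Total complexity = 1 + 4 + 3 + 3 + 5 + 2 + 2 + 2 = 22
Load = total / capacity = 22 / 11
= 2.00


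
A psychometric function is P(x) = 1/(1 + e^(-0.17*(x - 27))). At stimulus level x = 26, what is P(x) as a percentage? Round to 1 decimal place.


P(x) = 1/(1 + e^(-0.17*(26 - 27)))
Exponent = -0.17 * -1 = 0.17
e^(0.17) = 1.185305
P = 1/(1 + 1.185305) = 0.457602
Percentage = 45.8


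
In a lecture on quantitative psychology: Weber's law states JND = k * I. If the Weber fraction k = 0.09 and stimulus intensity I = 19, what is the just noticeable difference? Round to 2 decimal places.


JND = k * I
JND = 0.09 * 19
= 1.71


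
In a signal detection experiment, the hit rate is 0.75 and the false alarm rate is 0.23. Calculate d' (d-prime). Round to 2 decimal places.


d' = z(HR) - z(FAR)
z(0.75) = 0.6745
z(0.23) = -0.7388
d' = 0.6745 - -0.7388
= 1.41


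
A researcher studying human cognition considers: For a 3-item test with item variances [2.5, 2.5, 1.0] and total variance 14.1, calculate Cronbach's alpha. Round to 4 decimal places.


alpha = (k/(k-1)) * (1 - sum(s_i^2)/s_total^2)
sum(item variances) = 6.0
k/(k-1) = 3/2 = 1.5
1 - 6.0/14.1 = 1 - 0.425532 = 0.574468
alpha = 1.5 * 0.574468
= 0.8617


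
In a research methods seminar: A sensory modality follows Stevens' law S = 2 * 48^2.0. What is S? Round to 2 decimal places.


S = 2 * 48^2.0
48^2.0 = 2304.0
S = 2 * 2304.0
= 4608.00


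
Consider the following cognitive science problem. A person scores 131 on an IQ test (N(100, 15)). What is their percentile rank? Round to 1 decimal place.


z = (IQ - mean) / SD
z = (131 - 100) / 15 = 2.0667
Percentile = Phi(2.0667) * 100
Phi(2.0667) = 0.980619
= 98.1


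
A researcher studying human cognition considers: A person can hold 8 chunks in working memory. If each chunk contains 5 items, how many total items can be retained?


Total items = chunks * items_per_chunk
= 8 * 5
= 40


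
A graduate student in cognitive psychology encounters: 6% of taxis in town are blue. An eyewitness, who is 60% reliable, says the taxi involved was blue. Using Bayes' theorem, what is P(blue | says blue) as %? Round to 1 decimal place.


P(blue | says blue) = P(says blue | blue)*P(blue) / [P(says blue | blue)*P(blue) + P(says blue | not blue)*P(not blue)]
Numerator = 0.6 * 0.06 = 0.036
False identification = 0.4 * 0.94 = 0.376
P = 0.036 / (0.036 + 0.376)
= 0.036 / 0.412
As percentage = 8.7


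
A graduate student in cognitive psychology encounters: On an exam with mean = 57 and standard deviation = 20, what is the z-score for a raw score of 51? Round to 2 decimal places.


z = (X - mu) / sigma
= (51 - 57) / 20
= -6 / 20
= -0.30


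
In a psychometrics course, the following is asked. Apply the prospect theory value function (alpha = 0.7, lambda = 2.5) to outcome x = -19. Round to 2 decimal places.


Since x = -19 < 0, use v(x) = -lambda*(-x)^alpha
(-x) = 19
19^0.7 = 7.8547
v(-19) = -2.5 * 7.8547
= -19.64


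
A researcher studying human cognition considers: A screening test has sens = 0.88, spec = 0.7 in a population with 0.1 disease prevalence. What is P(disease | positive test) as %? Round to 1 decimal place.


PPV = (sens * prev) / (sens * prev + (1-spec) * (1-prev))
Numerator = 0.88 * 0.1 = 0.088
P(positive and no disease) = (1 - spec) * (1 - prev) = (1 - 0.7) * (1 - 0.1) = 0.27
Denominator = 0.088 + 0.27 = 0.358
PPV = 0.088 / 0.358 = 0.24581
As percentage = 24.6


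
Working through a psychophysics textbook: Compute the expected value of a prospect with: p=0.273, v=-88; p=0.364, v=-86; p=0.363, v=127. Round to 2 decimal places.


EU = sum(p_i * v_i)
0.273 * -88 = -24.024
0.364 * -86 = -31.304
0.363 * 127 = 46.101
EU = -24.024 + -31.304 + 46.101
= -9.23


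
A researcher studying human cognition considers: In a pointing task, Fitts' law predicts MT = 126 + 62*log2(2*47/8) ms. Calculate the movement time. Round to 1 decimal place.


MT = 126 + 62 * log2(2*47/8)
2D/W = 11.75
log2(11.75) = 3.5546
MT = 126 + 62 * 3.5546
= 346.4 ms


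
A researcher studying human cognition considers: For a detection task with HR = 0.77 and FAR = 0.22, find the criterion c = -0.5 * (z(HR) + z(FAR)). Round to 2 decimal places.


c = -0.5 * (z(HR) + z(FAR))
z(0.77) = 0.7388
z(0.22) = -0.7722
c = -0.5 * (0.7388 + -0.7722)
= -0.5 * -0.0334
= 0.02


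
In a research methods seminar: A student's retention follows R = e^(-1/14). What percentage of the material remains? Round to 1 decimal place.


R = e^(-t/S)
-t/S = -1/14 = -0.071429
R = e^(-0.071429) = 0.931062
Percentage = 0.931062 * 100
= 93.1


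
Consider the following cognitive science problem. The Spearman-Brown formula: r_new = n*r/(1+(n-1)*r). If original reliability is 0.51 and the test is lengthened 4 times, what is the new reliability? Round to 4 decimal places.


r_new = n*r / (1 + (n-1)*r)
Numerator = 4 * 0.51 = 2.04
Denominator = 1 + 3 * 0.51 = 2.53
r_new = 2.04 / 2.53
= 0.8063


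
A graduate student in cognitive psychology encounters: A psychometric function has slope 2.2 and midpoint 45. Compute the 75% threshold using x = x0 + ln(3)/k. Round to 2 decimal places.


At P = 0.75: 0.75 = 1/(1 + e^(-k*(x-x0)))
Solving: e^(-k*(x-x0)) = 1/3
x = x0 + ln(3)/k
ln(3) = 1.0986
x = 45 + 1.0986/2.2
= 45 + 0.4994
= 45.50


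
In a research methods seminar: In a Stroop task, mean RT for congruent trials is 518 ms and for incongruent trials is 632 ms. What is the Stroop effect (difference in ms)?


Stroop effect = RT(incongruent) - RT(congruent)
= 632 - 518
= 114 ms


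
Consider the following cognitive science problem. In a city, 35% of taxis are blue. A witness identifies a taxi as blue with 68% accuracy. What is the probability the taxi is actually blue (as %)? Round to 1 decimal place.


P(blue | says blue) = P(says blue | blue)*P(blue) / [P(says blue | blue)*P(blue) + P(says blue | not blue)*P(not blue)]
Numerator = 0.68 * 0.35 = 0.238
False identification = 0.32 * 0.65 = 0.208
P = 0.238 / (0.238 + 0.208)
= 0.238 / 0.446
As percentage = 53.4


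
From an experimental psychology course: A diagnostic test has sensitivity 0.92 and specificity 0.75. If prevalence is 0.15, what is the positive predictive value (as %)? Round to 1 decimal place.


PPV = (sens * prev) / (sens * prev + (1-spec) * (1-prev))
Numerator = 0.92 * 0.15 = 0.138
P(positive and no disease) = (1 - spec) * (1 - prev) = (1 - 0.75) * (1 - 0.15) = 0.2125
Denominator = 0.138 + 0.2125 = 0.3505
PPV = 0.138 / 0.3505 = 0.393723
As percentage = 39.4


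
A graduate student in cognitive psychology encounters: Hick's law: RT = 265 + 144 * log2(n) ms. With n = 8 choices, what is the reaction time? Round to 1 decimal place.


RT = 265 + 144 * log2(8)
log2(8) = 3.0
RT = 265 + 144 * 3.0
= 265 + 432.0
= 697.0 ms


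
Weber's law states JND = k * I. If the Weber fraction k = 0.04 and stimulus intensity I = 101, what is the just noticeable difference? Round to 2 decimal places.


JND = k * I
JND = 0.04 * 101
= 4.04


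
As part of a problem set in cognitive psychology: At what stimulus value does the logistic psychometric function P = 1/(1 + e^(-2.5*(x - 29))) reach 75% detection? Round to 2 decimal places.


At P = 0.75: 0.75 = 1/(1 + e^(-k*(x-x0)))
Solving: e^(-k*(x-x0)) = 1/3
x = x0 + ln(3)/k
ln(3) = 1.0986
x = 29 + 1.0986/2.5
= 29 + 0.4394
= 29.44


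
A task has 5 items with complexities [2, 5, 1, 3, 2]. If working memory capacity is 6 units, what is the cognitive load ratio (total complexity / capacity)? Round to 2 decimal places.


Total complexity = 2 + 5 + 1 + 3 + 2 = 13
Load = total / capacity = 13 / 6
= 2.17


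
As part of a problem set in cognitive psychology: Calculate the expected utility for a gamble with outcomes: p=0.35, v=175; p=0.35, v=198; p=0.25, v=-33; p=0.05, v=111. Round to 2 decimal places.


EU = sum(p_i * v_i)
0.35 * 175 = 61.25
0.35 * 198 = 69.3
0.25 * -33 = -8.25
0.05 * 111 = 5.55
EU = 61.25 + 69.3 + -8.25 + 5.55
= 127.85


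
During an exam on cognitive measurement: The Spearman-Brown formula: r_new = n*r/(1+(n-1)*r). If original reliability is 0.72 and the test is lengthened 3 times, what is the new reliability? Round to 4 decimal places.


r_new = n*r / (1 + (n-1)*r)
Numerator = 3 * 0.72 = 2.16
Denominator = 1 + 2 * 0.72 = 2.44
r_new = 2.16 / 2.44
= 0.8852


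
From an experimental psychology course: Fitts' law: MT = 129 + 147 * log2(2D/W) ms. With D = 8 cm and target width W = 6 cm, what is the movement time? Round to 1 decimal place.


MT = 129 + 147 * log2(2*8/6)
2D/W = 2.666667
log2(2.666667) = 1.415
MT = 129 + 147 * 1.415
= 337.0 ms


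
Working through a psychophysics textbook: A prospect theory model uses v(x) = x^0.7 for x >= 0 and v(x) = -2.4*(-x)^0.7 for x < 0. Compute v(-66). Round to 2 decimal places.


Since x = -66 < 0, use v(x) = -lambda*(-x)^alpha
(-x) = 66
66^0.7 = 18.7794
v(-66) = -2.4 * 18.7794
= -45.07


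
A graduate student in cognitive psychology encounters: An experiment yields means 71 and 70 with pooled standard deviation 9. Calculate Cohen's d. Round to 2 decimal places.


Cohen's d = (M1 - M2) / S_pooled
= (71 - 70) / 9
= 1 / 9
= 0.11


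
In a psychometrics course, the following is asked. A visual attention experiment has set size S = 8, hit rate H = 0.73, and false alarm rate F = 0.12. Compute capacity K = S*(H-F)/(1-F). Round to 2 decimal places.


K = S * (H - F) / (1 - F)
H - F = 0.61
1 - F = 0.88
K = 8 * 0.61 / 0.88
= 5.55


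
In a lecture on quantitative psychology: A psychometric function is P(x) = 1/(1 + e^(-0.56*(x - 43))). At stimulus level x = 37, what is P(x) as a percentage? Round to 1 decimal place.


P(x) = 1/(1 + e^(-0.56*(37 - 43)))
Exponent = -0.56 * -6 = 3.36
e^(3.36) = 28.789191
P = 1/(1 + 28.789191) = 0.033569
Percentage = 3.4


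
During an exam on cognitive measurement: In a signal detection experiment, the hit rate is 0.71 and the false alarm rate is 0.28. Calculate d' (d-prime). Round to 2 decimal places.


d' = z(HR) - z(FAR)
z(0.71) = 0.5534
z(0.28) = -0.5828
d' = 0.5534 - -0.5828
= 1.14


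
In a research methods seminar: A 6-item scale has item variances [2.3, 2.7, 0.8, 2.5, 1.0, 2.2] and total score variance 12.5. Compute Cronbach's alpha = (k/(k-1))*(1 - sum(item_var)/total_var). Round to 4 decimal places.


alpha = (k/(k-1)) * (1 - sum(s_i^2)/s_total^2)
sum(item variances) = 11.5
k/(k-1) = 6/5 = 1.2
1 - 11.5/12.5 = 1 - 0.92 = 0.08
alpha = 1.2 * 0.08
= 0.0960


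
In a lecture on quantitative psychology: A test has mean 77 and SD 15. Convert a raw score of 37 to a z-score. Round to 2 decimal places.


z = (X - mu) / sigma
= (37 - 77) / 15
= -40 / 15
= -2.67


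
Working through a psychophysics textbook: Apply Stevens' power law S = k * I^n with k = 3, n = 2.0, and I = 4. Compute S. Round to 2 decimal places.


S = 3 * 4^2.0
4^2.0 = 16.0
S = 3 * 16.0
= 48.00


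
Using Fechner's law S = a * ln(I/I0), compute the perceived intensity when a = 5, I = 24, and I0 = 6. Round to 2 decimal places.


S = 5 * ln(24/6)
I/I0 = 4.0
ln(4.0) = 1.3863
S = 5 * 1.3863
= 6.93


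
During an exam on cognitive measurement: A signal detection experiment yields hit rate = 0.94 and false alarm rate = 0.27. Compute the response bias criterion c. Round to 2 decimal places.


c = -0.5 * (z(HR) + z(FAR))
z(0.94) = 1.5548
z(0.27) = -0.6128
c = -0.5 * (1.5548 + -0.6128)
= -0.5 * 0.942
= -0.47


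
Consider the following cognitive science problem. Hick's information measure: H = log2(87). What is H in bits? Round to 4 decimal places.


H = log2(n)
H = log2(87)
= 6.4429


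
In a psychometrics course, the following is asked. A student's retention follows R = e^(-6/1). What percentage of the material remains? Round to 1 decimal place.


R = e^(-t/S)
-t/S = -6/1 = -6.0
R = e^(-6.0) = 0.002479
Percentage = 0.002479 * 100
= 0.2


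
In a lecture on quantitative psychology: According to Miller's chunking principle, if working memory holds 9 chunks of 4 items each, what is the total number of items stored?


Total items = chunks * items_per_chunk
= 9 * 4
= 36


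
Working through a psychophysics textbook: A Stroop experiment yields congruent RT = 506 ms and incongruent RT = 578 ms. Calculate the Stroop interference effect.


Stroop effect = RT(incongruent) - RT(congruent)
= 578 - 506
= 72 ms


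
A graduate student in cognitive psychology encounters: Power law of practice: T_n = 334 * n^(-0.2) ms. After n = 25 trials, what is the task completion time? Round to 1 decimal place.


T_n = 334 * 25^(-0.2)
25^(-0.2) = 0.525306
T_n = 334 * 0.525306
= 175.5 ms


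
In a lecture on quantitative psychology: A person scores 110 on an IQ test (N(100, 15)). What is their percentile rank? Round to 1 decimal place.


z = (IQ - mean) / SD
z = (110 - 100) / 15 = 0.6667
Percentile = Phi(0.6667) * 100
Phi(0.6667) = 0.747518
= 74.8


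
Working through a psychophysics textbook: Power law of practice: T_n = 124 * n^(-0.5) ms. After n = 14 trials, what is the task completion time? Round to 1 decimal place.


T_n = 124 * 14^(-0.5)
14^(-0.5) = 0.267261
T_n = 124 * 0.267261
= 33.1 ms


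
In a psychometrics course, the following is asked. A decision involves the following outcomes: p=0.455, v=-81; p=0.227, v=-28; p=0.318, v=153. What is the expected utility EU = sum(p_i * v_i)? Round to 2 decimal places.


EU = sum(p_i * v_i)
0.455 * -81 = -36.855
0.227 * -28 = -6.356
0.318 * 153 = 48.654
EU = -36.855 + -6.356 + 48.654
= 5.44


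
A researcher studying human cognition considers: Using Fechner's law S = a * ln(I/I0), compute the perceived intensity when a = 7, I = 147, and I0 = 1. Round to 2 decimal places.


S = 7 * ln(147/1)
I/I0 = 147.0
ln(147.0) = 4.9904
S = 7 * 4.9904
= 34.93


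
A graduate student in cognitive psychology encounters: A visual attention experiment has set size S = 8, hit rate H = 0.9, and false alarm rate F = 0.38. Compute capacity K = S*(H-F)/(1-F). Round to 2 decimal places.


K = S * (H - F) / (1 - F)
H - F = 0.52
1 - F = 0.62
K = 8 * 0.52 / 0.62
= 6.71


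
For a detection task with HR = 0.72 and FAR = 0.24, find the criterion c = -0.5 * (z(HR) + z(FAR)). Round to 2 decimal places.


c = -0.5 * (z(HR) + z(FAR))
z(0.72) = 0.5828
z(0.24) = -0.7063
c = -0.5 * (0.5828 + -0.7063)
= -0.5 * -0.1235
= 0.06


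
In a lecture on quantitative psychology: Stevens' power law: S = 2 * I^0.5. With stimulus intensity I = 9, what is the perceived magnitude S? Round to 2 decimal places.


S = 2 * 9^0.5
9^0.5 = 3.0
S = 2 * 3.0
= 6.00


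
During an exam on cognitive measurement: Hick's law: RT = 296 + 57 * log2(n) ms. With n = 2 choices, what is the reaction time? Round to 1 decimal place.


RT = 296 + 57 * log2(2)
log2(2) = 1.0
RT = 296 + 57 * 1.0
= 296 + 57.0
= 353.0 ms


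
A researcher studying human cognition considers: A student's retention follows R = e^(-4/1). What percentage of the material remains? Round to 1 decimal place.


R = e^(-t/S)
-t/S = -4/1 = -4.0
R = e^(-4.0) = 0.018316
Percentage = 0.018316 * 100
= 1.8


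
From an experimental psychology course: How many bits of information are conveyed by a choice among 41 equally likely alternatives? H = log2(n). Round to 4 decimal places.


H = log2(n)
H = log2(41)
= 5.3576


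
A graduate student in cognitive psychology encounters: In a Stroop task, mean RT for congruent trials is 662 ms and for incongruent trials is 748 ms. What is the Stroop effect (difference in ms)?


Stroop effect = RT(incongruent) - RT(congruent)
= 748 - 662
= 86 ms


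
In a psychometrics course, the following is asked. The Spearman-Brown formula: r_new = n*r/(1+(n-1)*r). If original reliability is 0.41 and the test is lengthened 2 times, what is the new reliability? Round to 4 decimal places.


r_new = n*r / (1 + (n-1)*r)
Numerator = 2 * 0.41 = 0.82
Denominator = 1 + 1 * 0.41 = 1.41
r_new = 0.82 / 1.41
= 0.5816


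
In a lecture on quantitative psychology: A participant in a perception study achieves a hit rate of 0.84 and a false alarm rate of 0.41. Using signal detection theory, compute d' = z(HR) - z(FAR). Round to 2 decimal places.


d' = z(HR) - z(FAR)
z(0.84) = 0.9945
z(0.41) = -0.2275
d' = 0.9945 - -0.2275
= 1.22


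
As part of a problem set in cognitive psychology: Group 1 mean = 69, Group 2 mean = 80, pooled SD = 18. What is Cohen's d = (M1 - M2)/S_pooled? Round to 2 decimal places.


Cohen's d = (M1 - M2) / S_pooled
= (69 - 80) / 18
= -11 / 18
= -0.61


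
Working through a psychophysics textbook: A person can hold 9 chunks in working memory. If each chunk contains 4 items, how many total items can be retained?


Total items = chunks * items_per_chunk
= 9 * 4
= 36


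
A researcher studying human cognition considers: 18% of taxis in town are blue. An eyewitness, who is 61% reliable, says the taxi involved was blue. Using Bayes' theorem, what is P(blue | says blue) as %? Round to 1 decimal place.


P(blue | says blue) = P(says blue | blue)*P(blue) / [P(says blue | blue)*P(blue) + P(says blue | not blue)*P(not blue)]
Numerator = 0.61 * 0.18 = 0.1098
False identification = 0.39 * 0.82 = 0.3198
P = 0.1098 / (0.1098 + 0.3198)
= 0.1098 / 0.4296
As percentage = 25.6
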